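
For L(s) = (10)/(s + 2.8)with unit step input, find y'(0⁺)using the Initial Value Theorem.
IVT: y'(0⁺) = lim_{s→∞} s²·Y(s) = lim_{s→∞} s·L(s).
deg(num) = 0, deg(den) = 1, relative degree = 1, so s·L(s) → (leading num)/(leading den) = 10/1 = 10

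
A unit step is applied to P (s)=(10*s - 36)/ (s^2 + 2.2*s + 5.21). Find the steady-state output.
FVT: lim_{t→∞} y(t) = lim_{s→0} s*Y(s) where Y(s) = P(s)/s.
= lim_{s→0} P(s) = P(0) = num(0)/den(0) = -36/5.21 = -6.91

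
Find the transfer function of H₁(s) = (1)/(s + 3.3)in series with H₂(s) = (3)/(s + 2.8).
Series: H = H₁ · H₂ = (n₁·n₂)/(d₁·d₂).
Num: n₁·n₂ = 3. Den: d₁·d₂ = s^2 + 6.1*s + 9.24.
H(s) = (3)/(s^2 + 6.1*s + 9.24)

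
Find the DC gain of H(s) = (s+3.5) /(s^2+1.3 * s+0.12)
DC gain = H(0) = num(0)/den(0) = 3.5/0.12 = 29.17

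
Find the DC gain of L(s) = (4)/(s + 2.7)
DC gain = L(0) = num(0)/den(0) = 4/2.7 = 1.481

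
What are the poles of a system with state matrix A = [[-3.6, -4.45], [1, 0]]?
Eigenvalues solve det(λI - A) = 0.
Characteristic polynomial: λ^2 + 3.6*λ + 4.45 = 0.
Roots: -1.8 + 1.1j, -1.8 - 1.1j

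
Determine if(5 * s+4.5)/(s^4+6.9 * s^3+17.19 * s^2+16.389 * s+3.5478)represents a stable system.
Denominator: s^4 + 6.9*s^3 + 17.19*s^2 + 16.389*s + 3.5478 = (s + 0.3)(s + 1.8)(s^2 + 4.8*s + 6.57). Poles: -0.3, -1.8, -2.4 + 0.9j, -2.4 - 0.9j. All Re(p)<0: Yes (stable)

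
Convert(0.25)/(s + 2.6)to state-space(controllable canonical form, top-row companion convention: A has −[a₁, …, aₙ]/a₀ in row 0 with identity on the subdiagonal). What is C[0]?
Reachable canonical form: C = numerator coefficients (right-aligned, zero-padded to length n).
num = 0.25, C = [[0.25]].
C[0] = 0.25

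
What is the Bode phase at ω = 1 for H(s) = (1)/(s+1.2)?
Substitute s = j*1: H(j1) = 0.491803 - 0.409836j.
∠H(j1) = atan2(Im, Re) = atan2(-0.409836, 0.491803) = -39.81°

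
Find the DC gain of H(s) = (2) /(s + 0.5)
DC gain = H(0) = num(0)/den(0) = 2/0.5 = 4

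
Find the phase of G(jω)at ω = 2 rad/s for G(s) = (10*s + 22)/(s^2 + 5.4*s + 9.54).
Substitute s = j*2: G(j2) = 2.29333 - 0.860644j.
∠G(j2) = atan2(Im, Re) = atan2(-0.860644, 2.29333) = -20.57°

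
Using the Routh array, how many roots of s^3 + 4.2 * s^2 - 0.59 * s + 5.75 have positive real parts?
Routh array:
s^3: [1, -0.59]; s^2: [4.2, 5.75]; s^1: [-1.95905]; s^0: [5.75]
First column: [1, 4.2, -1.95905, 5.75]. Sign changes = RHP roots = 2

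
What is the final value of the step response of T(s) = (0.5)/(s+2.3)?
FVT: lim_{t→∞} y(t) = lim_{s→0} s*Y(s) where Y(s) = T(s)/s.
= lim_{s→0} T(s) = T(0) = num(0)/den(0) = 0.5/2.3 = 0.2174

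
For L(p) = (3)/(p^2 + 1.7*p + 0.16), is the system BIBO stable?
Denominator: p^2 + 1.7*p + 0.16 = (p + 0.1)(p + 1.6). Poles: -0.1, -1.6. All Re(p)<0: Yes (stable)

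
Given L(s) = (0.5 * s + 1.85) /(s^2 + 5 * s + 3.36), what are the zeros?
Set numerator = 0: 0.5*s + 1.85 = 0 → Zeros: -3.7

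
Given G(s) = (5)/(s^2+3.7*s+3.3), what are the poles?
Set denominator = 0: s^2 + 3.7*s + 3.3 = (s + 1.5)(s + 2.2) = 0 → Poles: -1.5, -2.2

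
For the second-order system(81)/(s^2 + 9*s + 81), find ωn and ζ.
Standard form: ωn²/(s²+2ζωn·s+ωn²).
const=81=ωn² → ωn=9, s coeff=9=2ζωn → ζ=0.5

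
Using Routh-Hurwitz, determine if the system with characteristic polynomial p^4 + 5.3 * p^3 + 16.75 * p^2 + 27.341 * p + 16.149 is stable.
Routh array:
p^4: [1, 16.75, 16.149]; p^3: [5.3, 27.341]; p^2: [11.5913, 16.149]; p^1: [19.9571]; p^0: [16.149]
First column: [1, 5.3, 11.5913, 19.9571, 16.149]. Sign changes = 0.
Yes, stable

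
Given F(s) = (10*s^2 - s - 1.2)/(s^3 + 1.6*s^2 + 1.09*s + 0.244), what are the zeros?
Set numerator = 0: 10*s^2 - s - 1.2 = 10*(s + 0.3)(s - 0.4) = 0 → Zeros: -0.3, 0.4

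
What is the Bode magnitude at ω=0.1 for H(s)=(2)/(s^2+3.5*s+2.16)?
Substitute s = j*0.1: H(j0.1) = 0.906217 - 0.147524j.
|H(j0.1)| = sqrt(Re² + Im²) = 0.9181.
20*log₁₀(0.9181) = -0.74 dB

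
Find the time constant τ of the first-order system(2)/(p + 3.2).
First-order system: τ = -1/pole. Pole = -3.2. τ = -1/(-3.2) = 0.3125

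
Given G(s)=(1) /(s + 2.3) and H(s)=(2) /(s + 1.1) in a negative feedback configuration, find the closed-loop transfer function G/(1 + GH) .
Closed-loop T = G/(1+GH).
Numerator: G_num * H_den = s + 1.1.
Denominator: G_den * H_den + G_num * H_num = (s^2 + 3.4*s + 2.53) + (2) = s^2 + 3.4*s + 4.53.
T(s) = (s + 1.1)/(s^2 + 3.4*s + 4.53)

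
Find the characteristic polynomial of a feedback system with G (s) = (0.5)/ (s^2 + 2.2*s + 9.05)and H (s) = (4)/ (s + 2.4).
Characteristic poly = G_den * H_den + G_num * H_num = (s^3 + 4.6*s^2 + 14.33*s + 21.72) + (2) = s^3 + 4.6*s^2 + 14.33*s + 23.72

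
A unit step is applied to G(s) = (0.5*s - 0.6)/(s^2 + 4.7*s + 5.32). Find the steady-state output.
FVT: lim_{t→∞} y(t) = lim_{s→0} s*Y(s) where Y(s) = G(s)/s.
= lim_{s→0} G(s) = G(0) = num(0)/den(0) = -0.6/5.32 = -0.1128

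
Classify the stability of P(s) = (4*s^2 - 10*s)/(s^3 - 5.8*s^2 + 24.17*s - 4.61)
Denominator: s^3 - 5.8*s^2 + 24.17*s - 4.61 = (s - 0.2)(s^2 - 5.6*s + 23.05). Poles: 0.2, 2.8 + 3.9j, 2.8 - 3.9j. Unstable (3 pole(s) in RHP)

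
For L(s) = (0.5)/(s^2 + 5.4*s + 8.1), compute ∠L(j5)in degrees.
Substitute s = j*5: L(j5) = -0.00832832 - 0.0133056j.
∠L(j5) = atan2(Im, Re) = atan2(-0.0133056, -0.00832832) = -122.04°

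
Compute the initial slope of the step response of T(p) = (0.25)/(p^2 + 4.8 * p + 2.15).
IVT: y'(0⁺) = lim_{p→∞} p²·Y(p) = lim_{p→∞} p·T(p).
deg(num) = 0, deg(den) = 2, relative degree = 2 ≥ 2, so p·T(p) → 0. Initial slope = 0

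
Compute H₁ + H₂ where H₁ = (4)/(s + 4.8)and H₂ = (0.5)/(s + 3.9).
Parallel: H = H₁ + H₂ = (n₁·d₂ + n₂·d₁)/(d₁·d₂).
n₁·d₂ = 4*s + 15.6. n₂·d₁ = 0.5*s + 2.4. Sum = 4.5*s + 18. d₁·d₂ = s^2 + 8.7*s + 18.72.
H(s) = (4.5*s + 18)/(s^2 + 8.7*s + 18.72)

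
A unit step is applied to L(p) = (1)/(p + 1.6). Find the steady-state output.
FVT: lim_{t→∞} y(t) = lim_{p→0} p*Y(p) where Y(p) = L(p)/p.
= lim_{p→0} L(p) = L(0) = num(0)/den(0) = 1/1.6 = 0.625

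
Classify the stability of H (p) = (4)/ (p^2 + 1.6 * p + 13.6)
Denominator: p^2 + 1.6*p + 13.6. Poles: -0.8 + 3.6j, -0.8 - 3.6j. Stable (all poles in LHP)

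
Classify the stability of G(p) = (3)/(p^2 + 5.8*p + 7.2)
Denominator: p^2 + 5.8*p + 7.2 = (p + 1.8)(p + 4). Poles: -1.8, -4. Stable (all poles in LHP)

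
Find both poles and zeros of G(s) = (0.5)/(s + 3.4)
Set denominator = 0: s + 3.4 = 0 → Poles: -3.4
Numerator is a nonzero constant (0.5) → Zeros: none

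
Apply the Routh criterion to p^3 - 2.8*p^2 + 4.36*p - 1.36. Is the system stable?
Routh array:
p^3: [1, 4.36]; p^2: [-2.8, -1.36]; p^1: [3.87429]; p^0: [-1.36]
First column: [1, -2.8, 3.87429, -1.36]. Sign changes = 3.
No, unstable (3 RHP root(s))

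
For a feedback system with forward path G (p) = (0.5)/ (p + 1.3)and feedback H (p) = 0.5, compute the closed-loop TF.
Closed-loop T = G/(1+GH).
Numerator: G_num * H_den = 0.5.
Denominator: G_den * H_den + G_num * H_num = (p + 1.3) + (0.25) = p + 1.55.
T(p) = (0.5)/(p + 1.55)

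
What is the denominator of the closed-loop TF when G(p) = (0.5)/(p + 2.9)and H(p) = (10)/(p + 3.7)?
Characteristic poly = G_den * H_den + G_num * H_num = (p^2 + 6.6*p + 10.73) + (5) = p^2 + 6.6*p + 15.73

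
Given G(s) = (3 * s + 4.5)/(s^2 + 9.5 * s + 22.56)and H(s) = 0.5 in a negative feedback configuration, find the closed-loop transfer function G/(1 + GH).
Closed-loop T = G/(1+GH).
Numerator: G_num * H_den = 3*s + 4.5.
Denominator: G_den * H_den + G_num * H_num = (s^2 + 9.5*s + 22.56) + (1.5*s + 2.25) = s^2 + 11*s + 24.81.
T(s) = (3*s + 4.5)/(s^2 + 11*s + 24.81)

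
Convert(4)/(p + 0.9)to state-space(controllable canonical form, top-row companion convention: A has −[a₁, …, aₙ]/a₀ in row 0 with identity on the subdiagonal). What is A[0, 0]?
Reachable canonical form for den = p + 0.9: top row of A = -[a₁,a₂,...,aₙ]/a₀, ones on the subdiagonal, zeros elsewhere.
A = [[-0.9]].
A[0,0] = -0.9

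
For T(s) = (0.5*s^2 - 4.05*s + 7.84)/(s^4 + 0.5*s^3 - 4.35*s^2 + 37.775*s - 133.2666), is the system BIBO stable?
Denominator: s^4 + 0.5*s^3 - 4.35*s^2 + 37.775*s - 133.2666 = (s - 2.7)(s + 4.6)(s^2 - 1.4*s + 10.73). Poles: -4.6, 0.7 + 3.2j, 0.7 - 3.2j, 2.7. All Re(p)<0: No (unstable)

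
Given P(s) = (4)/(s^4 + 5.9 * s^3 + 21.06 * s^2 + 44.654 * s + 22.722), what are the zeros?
Numerator is a nonzero constant (4) → Zeros: none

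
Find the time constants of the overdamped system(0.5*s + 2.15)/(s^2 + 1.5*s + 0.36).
Overdamped: real poles at -0.3, -1.2. τ = -1/pole → τ₁ = 3.333, τ₂ = 0.8333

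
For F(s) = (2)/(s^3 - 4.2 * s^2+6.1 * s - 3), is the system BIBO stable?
Denominator: s^3 - 4.2*s^2 + 6.1*s - 3 = (s - 1.2)(s^2 - 3*s + 2.5). Poles: 1.2, 1.5 + 0.5j, 1.5 - 0.5j. All Re(p)<0: No (unstable)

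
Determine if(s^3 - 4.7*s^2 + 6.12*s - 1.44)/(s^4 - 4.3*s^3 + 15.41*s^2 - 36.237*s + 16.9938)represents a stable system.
Denominator: s^4 - 4.3*s^3 + 15.41*s^2 - 36.237*s + 16.9938 = (s - 0.6)(s - 2.7)(s^2 - s + 10.49). Poles: 0.5 + 3.2j, 0.5 - 3.2j, 0.6, 2.7. All Re(p)<0: No (unstable)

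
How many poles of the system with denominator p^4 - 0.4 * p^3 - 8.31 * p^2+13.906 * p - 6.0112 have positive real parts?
p^4 - 0.4*p^3 - 8.31*p^2 + 13.906*p - 6.0112 = (p - 1.3)(p + 3.4)(p - 0.8)(p - 1.7). Poles: -3.4, 0.8, 1.3, 1.7. RHP poles (Re>0): 3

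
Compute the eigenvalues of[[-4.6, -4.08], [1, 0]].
Eigenvalues solve det(λI - A) = 0.
Characteristic polynomial: λ^2 + 4.6*λ + 4.08 = 0.
Factor: (λ + 3.4)(λ + 1.2) = 0.
Roots: -1.2, -3.4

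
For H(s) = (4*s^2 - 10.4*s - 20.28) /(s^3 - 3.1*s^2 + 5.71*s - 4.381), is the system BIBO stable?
Denominator: s^3 - 3.1*s^2 + 5.71*s - 4.381 = (s - 1.3)(s^2 - 1.8*s + 3.37). Poles: 0.9 + 1.6j, 0.9 - 1.6j, 1.3. All Re(p)<0: No (unstable)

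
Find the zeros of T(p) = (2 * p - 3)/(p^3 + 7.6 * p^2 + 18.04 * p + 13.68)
Set numerator = 0: 2*p - 3 = 0 → Zeros: 1.5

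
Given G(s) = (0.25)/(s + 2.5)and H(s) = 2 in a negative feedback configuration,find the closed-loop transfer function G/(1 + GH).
Closed-loop T = G/(1+GH).
Numerator: G_num * H_den = 0.25.
Denominator: G_den * H_den + G_num * H_num = (s + 2.5) + (0.5) = s + 3.
T(s) = (0.25)/(s + 3)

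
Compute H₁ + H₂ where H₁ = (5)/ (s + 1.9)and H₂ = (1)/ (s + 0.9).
Parallel: H = H₁ + H₂ = (n₁·d₂ + n₂·d₁)/(d₁·d₂).
n₁·d₂ = 5*s + 4.5. n₂·d₁ = s + 1.9. Sum = 6*s + 6.4. d₁·d₂ = s^2 + 2.8*s + 1.71.
H(s) = (6*s + 6.4)/(s^2 + 2.8*s + 1.71)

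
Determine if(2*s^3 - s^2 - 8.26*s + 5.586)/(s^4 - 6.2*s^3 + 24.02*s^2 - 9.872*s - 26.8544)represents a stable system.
Denominator: s^4 - 6.2*s^3 + 24.02*s^2 - 9.872*s - 26.8544 = (s - 1.6)(s + 0.8)(s^2 - 5.4*s + 20.98). Poles: -0.8, 1.6, 2.7 + 3.7j, 2.7 - 3.7j. All Re(p)<0: No (unstable)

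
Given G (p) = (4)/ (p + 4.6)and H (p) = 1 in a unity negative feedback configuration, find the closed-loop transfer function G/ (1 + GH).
Closed-loop T = G/(1+GH).
Numerator: G_num * H_den = 4.
Denominator: G_den * H_den + G_num * H_num = (p + 4.6) + (4) = p + 8.6.
T(p) = (4)/(p + 8.6)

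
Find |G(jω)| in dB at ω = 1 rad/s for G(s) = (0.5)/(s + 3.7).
Substitute s = j*1: G(j1) = 0.125936 - 0.0340368j.
|G(j1)| = sqrt(Re² + Im²) = 0.1305.
20*log₁₀(0.1305) = -17.69 dB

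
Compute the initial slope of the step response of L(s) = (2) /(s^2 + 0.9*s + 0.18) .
IVT: y'(0⁺) = lim_{s→∞} s²·Y(s) = lim_{s→∞} s·L(s).
deg(num) = 0, deg(den) = 2, relative degree = 2 ≥ 2, so s·L(s) → 0. Initial slope = 0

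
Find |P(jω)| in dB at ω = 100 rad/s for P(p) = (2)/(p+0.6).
Substitute p = j*100: P(j100) = 0.000119996 - 0.0199993j.
|P(j100)| = sqrt(Re² + Im²) = 0.02.
20*log₁₀(0.02) = -33.98 dB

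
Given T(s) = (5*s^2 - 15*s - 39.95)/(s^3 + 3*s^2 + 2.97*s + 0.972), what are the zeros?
Set numerator = 0: 5*s^2 - 15*s - 39.95 = 5*(s + 1.7)(s - 4.7) = 0 → Zeros: -1.7, 4.7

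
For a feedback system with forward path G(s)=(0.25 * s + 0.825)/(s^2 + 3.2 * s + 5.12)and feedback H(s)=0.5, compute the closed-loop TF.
Closed-loop T = G/(1+GH).
Numerator: G_num * H_den = 0.25*s + 0.825.
Denominator: G_den * H_den + G_num * H_num = (s^2 + 3.2*s + 5.12) + (0.125*s + 0.4125) = s^2 + 3.325*s + 5.5325.
T(s) = (0.25*s + 0.825)/(s^2 + 3.325*s + 5.5325)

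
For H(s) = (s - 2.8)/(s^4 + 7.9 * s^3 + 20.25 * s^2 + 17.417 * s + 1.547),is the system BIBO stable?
Denominator: s^4 + 7.9*s^3 + 20.25*s^2 + 17.417*s + 1.547 = (s + 2.6)(s + 1.7)(s + 0.1)(s + 3.5). Poles: -0.1, -1.7, -2.6, -3.5. All Re(p)<0: Yes (stable)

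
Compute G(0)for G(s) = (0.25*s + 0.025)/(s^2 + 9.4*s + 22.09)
DC gain = G(0) = num(0)/den(0) = 0.025/22.09 = 0.001132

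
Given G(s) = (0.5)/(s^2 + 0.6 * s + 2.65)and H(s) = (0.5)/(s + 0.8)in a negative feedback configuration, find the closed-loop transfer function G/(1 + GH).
Closed-loop T = G/(1+GH).
Numerator: G_num * H_den = 0.5*s + 0.4.
Denominator: G_den * H_den + G_num * H_num = (s^3 + 1.4*s^2 + 3.13*s + 2.12) + (0.25) = s^3 + 1.4*s^2 + 3.13*s + 2.37.
T(s) = (0.5*s + 0.4)/(s^3 + 1.4*s^2 + 3.13*s + 2.37)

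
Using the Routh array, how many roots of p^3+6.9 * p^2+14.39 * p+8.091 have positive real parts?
Routh array:
p^3: [1, 14.39]; p^2: [6.9, 8.091]; p^1: [13.2174]; p^0: [8.091]
First column: [1, 6.9, 13.2174, 8.091]. Sign changes = RHP roots = 0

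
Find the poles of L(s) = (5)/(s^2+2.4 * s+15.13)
Set denominator = 0: s^2 + 2.4*s + 15.13 = 0 → Poles: -1.2 + 3.7j, -1.2 - 3.7j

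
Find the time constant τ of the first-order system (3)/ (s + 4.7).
First-order system: τ = -1/pole. Pole = -4.7. τ = -1/(-4.7) = 0.2128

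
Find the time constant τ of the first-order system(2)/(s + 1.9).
First-order system: τ = -1/pole. Pole = -1.9. τ = -1/(-1.9) = 0.5263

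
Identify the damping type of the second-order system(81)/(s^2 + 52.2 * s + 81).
Standard form: ωn²/(s²+2ζωn·s+ωn²) gives ωn=9, ζ=2.9.
Overdamped (ζ = 2.9 > 1)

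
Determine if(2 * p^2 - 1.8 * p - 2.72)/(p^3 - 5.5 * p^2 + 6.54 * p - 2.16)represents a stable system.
Denominator: p^3 - 5.5*p^2 + 6.54*p - 2.16 = (p - 4)(p - 0.9)(p - 0.6). Poles: 0.6, 0.9, 4. All Re(p)<0: No (unstable)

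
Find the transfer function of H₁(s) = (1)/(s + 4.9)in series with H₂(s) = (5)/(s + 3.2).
Series: H = H₁ · H₂ = (n₁·n₂)/(d₁·d₂).
Num: n₁·n₂ = 5. Den: d₁·d₂ = s^2 + 8.1*s + 15.68.
H(s) = (5)/(s^2 + 8.1*s + 15.68)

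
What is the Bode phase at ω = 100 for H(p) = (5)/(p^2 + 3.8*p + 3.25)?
Substitute p = j*100: H(j100) = -0.000499441 - 1.89849e-05j.
∠H(j100) = atan2(Im, Re) = atan2(-1.89849e-05, -0.000499441) = -177.82°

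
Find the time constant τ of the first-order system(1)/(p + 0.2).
First-order system: τ = -1/pole. Pole = -0.2. τ = -1/(-0.2) = 5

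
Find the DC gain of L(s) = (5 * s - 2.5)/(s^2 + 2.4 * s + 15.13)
DC gain = L(0) = num(0)/den(0) = -2.5/15.13 = -0.1652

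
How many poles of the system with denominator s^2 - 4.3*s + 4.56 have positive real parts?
s^2 - 4.3*s + 4.56 = (s - 2.4)(s - 1.9). Poles: 1.9, 2.4. RHP poles (Re>0): 2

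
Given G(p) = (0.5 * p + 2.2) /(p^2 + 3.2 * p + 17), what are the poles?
Set denominator = 0: p^2 + 3.2*p + 17 = 0 → Poles: -1.6 + 3.8j, -1.6 - 3.8j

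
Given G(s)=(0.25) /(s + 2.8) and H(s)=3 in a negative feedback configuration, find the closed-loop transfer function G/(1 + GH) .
Closed-loop T = G/(1+GH).
Numerator: G_num * H_den = 0.25.
Denominator: G_den * H_den + G_num * H_num = (s + 2.8) + (0.75) = s + 3.55.
T(s) = (0.25)/(s + 3.55)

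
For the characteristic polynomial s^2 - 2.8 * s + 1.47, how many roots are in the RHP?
s^2 - 2.8*s + 1.47 = (s - 2.1)(s - 0.7). Poles: 0.7, 2.1. RHP poles (Re>0): 2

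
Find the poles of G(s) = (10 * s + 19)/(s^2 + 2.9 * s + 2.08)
Set denominator = 0: s^2 + 2.9*s + 2.08 = (s + 1.6)(s + 1.3) = 0 → Poles: -1.3, -1.6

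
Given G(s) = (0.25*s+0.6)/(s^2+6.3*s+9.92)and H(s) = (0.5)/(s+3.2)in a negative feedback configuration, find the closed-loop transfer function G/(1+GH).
Closed-loop T = G/(1+GH).
Numerator: G_num * H_den = 0.25*s^2 + 1.4*s + 1.92.
Denominator: G_den * H_den + G_num * H_num = (s^3 + 9.5*s^2 + 30.08*s + 31.744) + (0.125*s + 0.3) = s^3 + 9.5*s^2 + 30.205*s + 32.044.
T(s) = (0.25*s^2 + 1.4*s + 1.92)/(s^3 + 9.5*s^2 + 30.205*s + 32.044)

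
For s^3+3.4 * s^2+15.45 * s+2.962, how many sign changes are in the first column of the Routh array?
Routh array:
s^3: [1, 15.45]; s^2: [3.4, 2.962]; s^1: [14.5788]; s^0: [2.962]
First column: [1, 3.4, 14.5788, 2.962]. Sign changes = 0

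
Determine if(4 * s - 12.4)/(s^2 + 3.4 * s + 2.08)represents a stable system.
Denominator: s^2 + 3.4*s + 2.08 = (s + 0.8)(s + 2.6). Poles: -0.8, -2.6. All Re(p)<0: Yes (stable)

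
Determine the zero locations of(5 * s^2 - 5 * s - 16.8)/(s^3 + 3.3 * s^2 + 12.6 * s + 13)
Set numerator = 0: 5*s^2 - 5*s - 16.8 = 5*(s - 2.4)(s + 1.4) = 0 → Zeros: -1.4, 2.4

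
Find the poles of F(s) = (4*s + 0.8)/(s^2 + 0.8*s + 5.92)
Set denominator = 0: s^2 + 0.8*s + 5.92 = 0 → Poles: -0.4 + 2.4j, -0.4 - 2.4j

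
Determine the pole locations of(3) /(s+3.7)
Set denominator = 0: s + 3.7 = 0 → Poles: -3.7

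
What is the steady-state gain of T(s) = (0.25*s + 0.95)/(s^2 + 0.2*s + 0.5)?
DC gain = T(0) = num(0)/den(0) = 0.95/0.5 = 1.9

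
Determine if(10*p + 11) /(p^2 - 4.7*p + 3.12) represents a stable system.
Denominator: p^2 - 4.7*p + 3.12 = (p - 0.8)(p - 3.9). Poles: 0.8, 3.9. All Re(p)<0: No (unstable)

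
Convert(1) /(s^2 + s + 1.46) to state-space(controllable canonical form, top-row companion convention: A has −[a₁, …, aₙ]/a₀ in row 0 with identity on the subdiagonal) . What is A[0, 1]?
Reachable canonical form for den = s^2 + s + 1.46: top row of A = -[a₁,a₂,...,aₙ]/a₀, ones on the subdiagonal, zeros elsewhere.
A = [[-1, -1.46], [1, 0]].
A[0,1] = -1.46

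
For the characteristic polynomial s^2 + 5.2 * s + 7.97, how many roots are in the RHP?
Poles: -2.6 + 1.1j, -2.6 - 1.1j. RHP poles (Re>0): 0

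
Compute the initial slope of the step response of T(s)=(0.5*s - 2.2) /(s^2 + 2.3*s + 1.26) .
IVT: y'(0⁺) = lim_{s→∞} s²·Y(s) = lim_{s→∞} s·T(s).
deg(num) = 1, deg(den) = 2, relative degree = 1, so s·T(s) → (leading num)/(leading den) = 0.5/1 = 0.5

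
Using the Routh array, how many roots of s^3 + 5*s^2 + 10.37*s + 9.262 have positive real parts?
Routh array:
s^3: [1, 10.37]; s^2: [5, 9.262]; s^1: [8.5176]; s^0: [9.262]
First column: [1, 5, 8.5176, 9.262]. Sign changes = RHP roots = 0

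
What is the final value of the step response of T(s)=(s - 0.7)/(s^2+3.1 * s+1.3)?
FVT: lim_{t→∞} y(t) = lim_{s→0} s*Y(s) where Y(s) = T(s)/s.
= lim_{s→0} T(s) = T(0) = num(0)/den(0) = -0.7/1.3 = -0.5385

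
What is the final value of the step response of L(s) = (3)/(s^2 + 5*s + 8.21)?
FVT: lim_{t→∞} y(t) = lim_{s→0} s*Y(s) where Y(s) = L(s)/s.
= lim_{s→0} L(s) = L(0) = num(0)/den(0) = 3/8.21 = 0.3654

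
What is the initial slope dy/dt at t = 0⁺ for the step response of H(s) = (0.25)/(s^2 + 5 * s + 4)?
IVT: y'(0⁺) = lim_{s→∞} s²·Y(s) = lim_{s→∞} s·H(s).
deg(num) = 0, deg(den) = 2, relative degree = 2 ≥ 2, so s·H(s) → 0. Initial slope = 0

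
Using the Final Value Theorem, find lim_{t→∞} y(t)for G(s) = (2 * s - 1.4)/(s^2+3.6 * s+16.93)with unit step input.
FVT: lim_{t→∞} y(t) = lim_{s→0} s*Y(s) where Y(s) = G(s)/s.
= lim_{s→0} G(s) = G(0) = num(0)/den(0) = -1.4/16.93 = -0.08269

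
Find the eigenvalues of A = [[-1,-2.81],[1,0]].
Eigenvalues solve det(λI - A) = 0.
Characteristic polynomial: λ^2 + λ + 2.81 = 0.
Roots: -0.5 + 1.6j, -0.5 - 1.6j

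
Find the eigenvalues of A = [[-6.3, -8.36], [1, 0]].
Eigenvalues solve det(λI - A) = 0.
Characteristic polynomial: λ^2 + 6.3*λ + 8.36 = 0.
Factor: (λ + 1.9)(λ + 4.4) = 0.
Roots: -1.9, -4.4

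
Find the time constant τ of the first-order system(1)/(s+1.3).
First-order system: τ = -1/pole. Pole = -1.3. τ = -1/(-1.3) = 0.7692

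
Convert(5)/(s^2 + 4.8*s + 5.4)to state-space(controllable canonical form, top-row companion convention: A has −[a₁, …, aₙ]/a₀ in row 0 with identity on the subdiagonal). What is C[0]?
Reachable canonical form: C = numerator coefficients (right-aligned, zero-padded to length n).
num = 5, C = [[0, 5]].
C[0] = 0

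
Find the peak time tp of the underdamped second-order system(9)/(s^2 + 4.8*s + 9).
Standard form: ωn²/(s²+2ζωn·s+ωn²) → ωn = 3, ζ = 0.8.
ωd = ωn·√(1-ζ²) = 3·√(1-0.8²) = 1.8.
tp = π/ωd = π/1.8 = 1.745 s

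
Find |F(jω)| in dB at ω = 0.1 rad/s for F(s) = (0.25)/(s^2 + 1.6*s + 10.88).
Substitute s = j*0.1: F(j0.1) = 0.0229941 - 0.00033846j.
|F(j0.1)| = sqrt(Re² + Im²) = 0.023.
20*log₁₀(0.023) = -32.77 dB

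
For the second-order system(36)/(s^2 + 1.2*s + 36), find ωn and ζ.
Standard form: ωn²/(s²+2ζωn·s+ωn²).
const=36=ωn² → ωn=6, s coeff=1.2=2ζωn → ζ=0.1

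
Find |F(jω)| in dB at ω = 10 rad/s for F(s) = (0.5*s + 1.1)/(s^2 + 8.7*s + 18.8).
Substitute s = j*10: F(j10) = 0.0244082 - 0.0354247j.
|F(j10)| = sqrt(Re² + Im²) = 0.04302.
20*log₁₀(0.04302) = -27.33 dB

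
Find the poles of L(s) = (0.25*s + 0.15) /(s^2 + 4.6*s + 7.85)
Set denominator = 0: s^2 + 4.6*s + 7.85 = 0 → Poles: -2.3 + 1.6j, -2.3 - 1.6j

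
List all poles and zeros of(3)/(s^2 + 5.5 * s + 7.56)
Set denominator = 0: s^2 + 5.5*s + 7.56 = (s + 2.7)(s + 2.8) = 0 → Poles: -2.7, -2.8
Numerator is a nonzero constant (3) → Zeros: none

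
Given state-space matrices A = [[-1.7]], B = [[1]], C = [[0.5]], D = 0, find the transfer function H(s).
H(s) = C(sI - A)⁻¹B + D.
Characteristic polynomial det(sI - A) = s + 1.7.
Numerator from C·adj(sI-A)·B + D·det(sI-A) = 0.5.
H(s) = (0.5)/(s + 1.7)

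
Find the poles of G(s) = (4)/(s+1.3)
Set denominator = 0: s + 1.3 = 0 → Poles: -1.3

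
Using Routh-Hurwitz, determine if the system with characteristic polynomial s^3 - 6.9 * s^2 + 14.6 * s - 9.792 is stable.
Routh array:
s^3: [1, 14.6]; s^2: [-6.9, -9.792]; s^1: [13.1809]; s^0: [-9.792]
First column: [1, -6.9, 13.1809, -9.792]. Sign changes = 3.
No, unstable (3 RHP root(s))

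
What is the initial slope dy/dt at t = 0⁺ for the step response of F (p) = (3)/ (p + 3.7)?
IVT: y'(0⁺) = lim_{p→∞} p²·Y(p) = lim_{p→∞} p·F(p).
deg(num) = 0, deg(den) = 1, relative degree = 1, so p·F(p) → (leading num)/(leading den) = 3/1 = 3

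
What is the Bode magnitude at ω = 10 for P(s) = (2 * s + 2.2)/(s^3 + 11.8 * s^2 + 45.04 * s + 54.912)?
Substitute s = j*10: P(j10) = -0.00858941 - 0.0135805j.
|P(j10)| = sqrt(Re² + Im²) = 0.01607.
20*log₁₀(0.01607) = -35.88 dB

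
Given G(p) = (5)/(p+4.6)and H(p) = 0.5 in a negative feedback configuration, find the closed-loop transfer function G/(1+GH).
Closed-loop T = G/(1+GH).
Numerator: G_num * H_den = 5.
Denominator: G_den * H_den + G_num * H_num = (p + 4.6) + (2.5) = p + 7.1.
T(p) = (5)/(p + 7.1)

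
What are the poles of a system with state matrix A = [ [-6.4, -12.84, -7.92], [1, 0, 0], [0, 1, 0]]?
Eigenvalues solve det(λI - A) = 0.
Characteristic polynomial: λ^3 + 6.4*λ^2 + 12.84*λ + 7.92 = 0.
Factor: (λ + 2.2)(λ + 3)(λ + 1.2) = 0.
Roots: -1.2, -2.2, -3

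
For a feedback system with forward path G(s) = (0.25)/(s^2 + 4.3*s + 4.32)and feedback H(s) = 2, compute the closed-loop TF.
Closed-loop T = G/(1+GH).
Numerator: G_num * H_den = 0.25.
Denominator: G_den * H_den + G_num * H_num = (s^2 + 4.3*s + 4.32) + (0.5) = s^2 + 4.3*s + 4.82.
T(s) = (0.25)/(s^2 + 4.3*s + 4.82)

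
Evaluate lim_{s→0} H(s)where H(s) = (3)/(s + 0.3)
DC gain = H(0) = num(0)/den(0) = 3/0.3 = 10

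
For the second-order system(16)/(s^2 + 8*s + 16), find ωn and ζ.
Standard form: ωn²/(s²+2ζωn·s+ωn²).
const=16=ωn² → ωn=4, s coeff=8=2ζωn → ζ=1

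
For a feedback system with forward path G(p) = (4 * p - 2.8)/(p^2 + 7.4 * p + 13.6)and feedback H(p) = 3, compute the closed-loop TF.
Closed-loop T = G/(1+GH).
Numerator: G_num * H_den = 4*p - 2.8.
Denominator: G_den * H_den + G_num * H_num = (p^2 + 7.4*p + 13.6) + (12*p - 8.4) = p^2 + 19.4*p + 5.2.
T(p) = (4*p - 2.8)/(p^2 + 19.4*p + 5.2)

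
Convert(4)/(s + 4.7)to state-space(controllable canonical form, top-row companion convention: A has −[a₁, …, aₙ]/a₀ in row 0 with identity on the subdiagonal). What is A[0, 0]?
Reachable canonical form for den = s + 4.7: top row of A = -[a₁,a₂,...,aₙ]/a₀, ones on the subdiagonal, zeros elsewhere.
A = [[-4.7]].
A[0,0] = -4.7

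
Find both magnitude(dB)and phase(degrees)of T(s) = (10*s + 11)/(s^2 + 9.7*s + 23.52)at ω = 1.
Substitute s = j*1: T(j1) = 0.573348 + 0.197093j.
|T| = 20*log₁₀(sqrt(Re²+Im²)) = -4.35 dB.
∠T = atan2(Im, Re) = 18.97°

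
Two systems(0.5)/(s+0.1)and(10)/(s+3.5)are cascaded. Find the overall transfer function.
Series: H = H₁ · H₂ = (n₁·n₂)/(d₁·d₂).
Num: n₁·n₂ = 5. Den: d₁·d₂ = s^2 + 3.6*s + 0.35.
H(s) = (5)/(s^2 + 3.6*s + 0.35)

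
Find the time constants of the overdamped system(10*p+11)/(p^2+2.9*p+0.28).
Overdamped: real poles at -0.1, -2.8. τ = -1/pole → τ₁ = 10, τ₂ = 0.3571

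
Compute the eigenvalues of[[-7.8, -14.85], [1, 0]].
Eigenvalues solve det(λI - A) = 0.
Characteristic polynomial: λ^2 + 7.8*λ + 14.85 = 0.
Factor: (λ + 3.3)(λ + 4.5) = 0.
Roots: -3.3, -4.5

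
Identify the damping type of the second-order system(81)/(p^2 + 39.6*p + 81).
Standard form: ωn²/(p²+2ζωn·p+ωn²) gives ωn=9, ζ=2.2.
Overdamped (ζ = 2.2 > 1)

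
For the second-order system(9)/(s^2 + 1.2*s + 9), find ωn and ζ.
Standard form: ωn²/(s²+2ζωn·s+ωn²).
const=9=ωn² → ωn=3, s coeff=1.2=2ζωn → ζ=0.2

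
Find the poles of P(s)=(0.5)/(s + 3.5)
Set denominator = 0: s + 3.5 = 0 → Poles: -3.5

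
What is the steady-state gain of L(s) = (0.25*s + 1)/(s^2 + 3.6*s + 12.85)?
DC gain = L(0) = num(0)/den(0) = 1/12.85 = 0.07782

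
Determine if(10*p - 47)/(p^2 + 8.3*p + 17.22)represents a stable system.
Denominator: p^2 + 8.3*p + 17.22 = (p + 4.2)(p + 4.1). Poles: -4.1, -4.2. All Re(p)<0: Yes (stable)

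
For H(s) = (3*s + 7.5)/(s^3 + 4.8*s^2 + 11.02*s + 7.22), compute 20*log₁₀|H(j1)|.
Substitute s = j*1: H(j1) = 0.453712 - 0.638924j.
|H(j1)| = sqrt(Re² + Im²) = 0.7836.
20*log₁₀(0.7836) = -2.12 dB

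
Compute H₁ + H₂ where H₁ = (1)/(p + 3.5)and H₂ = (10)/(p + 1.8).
Parallel: H = H₁ + H₂ = (n₁·d₂ + n₂·d₁)/(d₁·d₂).
n₁·d₂ = p + 1.8. n₂·d₁ = 10*p + 35. Sum = 11*p + 36.8. d₁·d₂ = p^2 + 5.3*p + 6.3.
H(p) = (11*p + 36.8)/(p^2 + 5.3*p + 6.3)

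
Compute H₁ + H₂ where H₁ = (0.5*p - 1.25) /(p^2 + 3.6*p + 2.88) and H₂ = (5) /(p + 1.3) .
Parallel: H = H₁ + H₂ = (n₁·d₂ + n₂·d₁)/(d₁·d₂).
n₁·d₂ = 0.5*p^2 - 0.6*p - 1.625. n₂·d₁ = 5*p^2 + 18*p + 14.4. Sum = 5.5*p^2 + 17.4*p + 12.775. d₁·d₂ = p^3 + 4.9*p^2 + 7.56*p + 3.744.
H(p) = (5.5*p^2 + 17.4*p + 12.775)/(p^3 + 4.9*p^2 + 7.56*p + 3.744)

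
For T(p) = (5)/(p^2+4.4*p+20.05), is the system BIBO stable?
Denominator: p^2 + 4.4*p + 20.05. Poles: -2.2 + 3.9j, -2.2 - 3.9j. All Re(p)<0: Yes (stable)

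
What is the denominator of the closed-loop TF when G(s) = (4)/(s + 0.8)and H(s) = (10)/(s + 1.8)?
Characteristic poly = G_den * H_den + G_num * H_num = (s^2 + 2.6*s + 1.44) + (40) = s^2 + 2.6*s + 41.44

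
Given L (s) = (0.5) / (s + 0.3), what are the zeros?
Numerator is a nonzero constant (0.5) → Zeros: none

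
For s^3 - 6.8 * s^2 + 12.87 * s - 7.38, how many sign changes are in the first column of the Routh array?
Routh array:
s^3: [1, 12.87]; s^2: [-6.8, -7.38]; s^1: [11.7847]; s^0: [-7.38]
First column: [1, -6.8, 11.7847, -7.38]. Sign changes = 3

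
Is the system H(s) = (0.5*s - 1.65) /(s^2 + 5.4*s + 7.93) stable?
Denominator: s^2 + 5.4*s + 7.93. Poles: -2.7 + 0.8j, -2.7 - 0.8j. All Re(p)<0: Yes (stable)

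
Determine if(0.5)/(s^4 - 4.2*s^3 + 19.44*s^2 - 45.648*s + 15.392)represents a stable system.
Denominator: s^4 - 4.2*s^3 + 19.44*s^2 - 45.648*s + 15.392 = (s - 0.4)(s - 2.6)(s^2 - 1.2*s + 14.8). Poles: 0.4, 0.6 + 3.8j, 0.6 - 3.8j, 2.6. All Re(p)<0: No (unstable)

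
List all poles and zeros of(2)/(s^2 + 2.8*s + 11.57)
Set denominator = 0: s^2 + 2.8*s + 11.57 = 0 → Poles: -1.4 + 3.1j, -1.4 - 3.1j
Numerator is a nonzero constant (2) → Zeros: none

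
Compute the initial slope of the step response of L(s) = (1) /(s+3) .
IVT: y'(0⁺) = lim_{s→∞} s²·Y(s) = lim_{s→∞} s·L(s).
deg(num) = 0, deg(den) = 1, relative degree = 1, so s·L(s) → (leading num)/(leading den) = 1/1 = 1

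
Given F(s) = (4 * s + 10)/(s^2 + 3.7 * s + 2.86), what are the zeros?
Set numerator = 0: 4*s + 10 = 0 → Zeros: -2.5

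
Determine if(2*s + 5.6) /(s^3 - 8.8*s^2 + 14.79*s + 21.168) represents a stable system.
Denominator: s^3 - 8.8*s^2 + 14.79*s + 21.168 = (s - 4.8)(s - 4.9)(s + 0.9). Poles: -0.9, 4.8, 4.9. All Re(p)<0: No (unstable)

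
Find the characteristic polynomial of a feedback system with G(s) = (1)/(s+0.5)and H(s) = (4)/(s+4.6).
Characteristic poly = G_den * H_den + G_num * H_num = (s^2 + 5.1*s + 2.3) + (4) = s^2 + 5.1*s + 6.3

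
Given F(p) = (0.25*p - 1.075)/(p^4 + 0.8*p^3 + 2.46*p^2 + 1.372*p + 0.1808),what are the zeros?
Set numerator = 0: 0.25*p - 1.075 = 0 → Zeros: 4.3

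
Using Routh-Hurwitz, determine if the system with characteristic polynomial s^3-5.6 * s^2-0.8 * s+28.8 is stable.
Routh array:
s^3: [1, -0.8]; s^2: [-5.6, 28.8]; s^1: [4.34286]; s^0: [28.8]
First column: [1, -5.6, 4.34286, 28.8]. Sign changes = 2.
No, unstable (2 RHP root(s))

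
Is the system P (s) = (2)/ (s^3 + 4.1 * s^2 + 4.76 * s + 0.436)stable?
Denominator: s^3 + 4.1*s^2 + 4.76*s + 0.436 = (s + 0.1)(s^2 + 4*s + 4.36). Poles: -0.1, -2 + 0.6j, -2 - 0.6j. All Re(p)<0: Yes (stable)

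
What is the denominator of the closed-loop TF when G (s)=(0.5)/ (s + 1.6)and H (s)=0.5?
Characteristic poly = G_den * H_den + G_num * H_num = (s + 1.6) + (0.25) = s + 1.85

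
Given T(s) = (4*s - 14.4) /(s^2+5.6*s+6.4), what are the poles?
Set denominator = 0: s^2 + 5.6*s + 6.4 = (s + 1.6)(s + 4) = 0 → Poles: -1.6, -4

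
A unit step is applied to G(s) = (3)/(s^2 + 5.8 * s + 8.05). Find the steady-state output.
FVT: lim_{t→∞} y(t) = lim_{s→0} s*Y(s) where Y(s) = G(s)/s.
= lim_{s→0} G(s) = G(0) = num(0)/den(0) = 3/8.05 = 0.3727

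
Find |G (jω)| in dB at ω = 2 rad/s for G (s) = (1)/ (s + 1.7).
Substitute s = j*2: G(j2) = 0.246734 - 0.290276j.
|G(j2)| = sqrt(Re² + Im²) = 0.381.
20*log₁₀(0.381) = -8.38 dB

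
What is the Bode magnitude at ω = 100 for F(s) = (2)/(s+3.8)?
Substitute s = j*100: F(j100) = 0.000758904 - 0.0199712j.
|F(j100)| = sqrt(Re² + Im²) = 0.01999.
20*log₁₀(0.01999) = -33.99 dB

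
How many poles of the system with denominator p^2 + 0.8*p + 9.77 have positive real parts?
Poles: -0.4 + 3.1j, -0.4 - 3.1j. RHP poles (Re>0): 0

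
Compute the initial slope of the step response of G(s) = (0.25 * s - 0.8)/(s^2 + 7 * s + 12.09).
IVT: y'(0⁺) = lim_{s→∞} s²·Y(s) = lim_{s→∞} s·G(s).
deg(num) = 1, deg(den) = 2, relative degree = 1, so s·G(s) → (leading num)/(leading den) = 0.25/1 = 0.25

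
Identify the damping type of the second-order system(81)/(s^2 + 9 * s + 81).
Standard form: ωn²/(s²+2ζωn·s+ωn²) gives ωn=9, ζ=0.5.
Underdamped (ζ = 0.5 < 1)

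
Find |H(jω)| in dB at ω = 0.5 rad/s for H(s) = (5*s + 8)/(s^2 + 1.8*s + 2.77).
Substitute s = j*0.5: H(j0.5) = 3.12971 - 0.125691j.
|H(j0.5)| = sqrt(Re² + Im²) = 3.132.
20*log₁₀(3.132) = 9.92 dB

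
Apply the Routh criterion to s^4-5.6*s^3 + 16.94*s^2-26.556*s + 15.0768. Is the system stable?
Routh array:
s^4: [1, 16.94, 15.0768]; s^3: [-5.6, -26.556]; s^2: [12.1979, 15.0768]; s^1: [-19.6343]; s^0: [15.0768]
First column: [1, -5.6, 12.1979, -19.6343, 15.0768]. Sign changes = 4.
No, unstable (4 RHP root(s))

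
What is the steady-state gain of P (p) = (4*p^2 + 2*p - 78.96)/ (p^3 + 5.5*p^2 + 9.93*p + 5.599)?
DC gain = P(0) = num(0)/den(0) = -78.96/5.599 = -14.1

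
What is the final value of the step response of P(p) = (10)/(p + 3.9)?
FVT: lim_{t→∞} y(t) = lim_{p→0} p*Y(p) where Y(p) = P(p)/p.
= lim_{p→0} P(p) = P(0) = num(0)/den(0) = 10/3.9 = 2.564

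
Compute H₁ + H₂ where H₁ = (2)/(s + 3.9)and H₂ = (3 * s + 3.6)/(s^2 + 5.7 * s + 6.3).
Parallel: H = H₁ + H₂ = (n₁·d₂ + n₂·d₁)/(d₁·d₂).
n₁·d₂ = 2*s^2 + 11.4*s + 12.6. n₂·d₁ = 3*s^2 + 15.3*s + 14.04. Sum = 5*s^2 + 26.7*s + 26.64. d₁·d₂ = s^3 + 9.6*s^2 + 28.53*s + 24.57.
H(s) = (5*s^2 + 26.7*s + 26.64)/(s^3 + 9.6*s^2 + 28.53*s + 24.57)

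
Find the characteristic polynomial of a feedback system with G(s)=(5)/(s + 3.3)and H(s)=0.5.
Characteristic poly = G_den * H_den + G_num * H_num = (s + 3.3) + (2.5) = s + 5.8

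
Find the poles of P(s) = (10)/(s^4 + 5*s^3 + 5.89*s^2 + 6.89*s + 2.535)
Set denominator = 0: s^4 + 5*s^3 + 5.89*s^2 + 6.89*s + 2.535 = (s + 3.9)(s + 0.5)(s^2 + 0.6*s + 1.3) = 0 → Poles: -0.3 + 1.1j, -0.3 - 1.1j, -0.5, -3.9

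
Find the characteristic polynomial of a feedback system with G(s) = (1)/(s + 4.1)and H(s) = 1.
Characteristic poly = G_den * H_den + G_num * H_num = (s + 4.1) + (1) = s + 5.1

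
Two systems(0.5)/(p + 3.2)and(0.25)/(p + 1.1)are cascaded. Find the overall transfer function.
Series: H = H₁ · H₂ = (n₁·n₂)/(d₁·d₂).
Num: n₁·n₂ = 0.125. Den: d₁·d₂ = p^2 + 4.3*p + 3.52.
H(p) = (0.125)/(p^2 + 4.3*p + 3.52)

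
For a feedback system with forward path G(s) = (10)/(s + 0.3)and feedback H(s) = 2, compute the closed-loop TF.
Closed-loop T = G/(1+GH).
Numerator: G_num * H_den = 10.
Denominator: G_den * H_den + G_num * H_num = (s + 0.3) + (20) = s + 20.3.
T(s) = (10)/(s + 20.3)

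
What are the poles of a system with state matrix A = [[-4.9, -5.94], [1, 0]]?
Eigenvalues solve det(λI - A) = 0.
Characteristic polynomial: λ^2 + 4.9*λ + 5.94 = 0.
Factor: (λ + 2.2)(λ + 2.7) = 0.
Roots: -2.2, -2.7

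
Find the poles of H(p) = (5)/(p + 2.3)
Set denominator = 0: p + 2.3 = 0 → Poles: -2.3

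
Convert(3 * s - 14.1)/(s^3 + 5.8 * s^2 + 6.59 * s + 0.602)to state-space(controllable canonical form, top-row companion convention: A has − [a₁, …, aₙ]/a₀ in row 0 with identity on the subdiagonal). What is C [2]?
Reachable canonical form: C = numerator coefficients (right-aligned, zero-padded to length n).
num = 3*s - 14.1, C = [[0, 3, -14.1]].
C[2] = -14.1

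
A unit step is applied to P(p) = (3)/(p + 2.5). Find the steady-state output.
FVT: lim_{t→∞} y(t) = lim_{p→0} p*Y(p) where Y(p) = P(p)/p.
= lim_{p→0} P(p) = P(0) = num(0)/den(0) = 3/2.5 = 1.2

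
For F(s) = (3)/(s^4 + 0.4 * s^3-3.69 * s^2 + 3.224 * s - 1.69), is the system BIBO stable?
Denominator: s^4 + 0.4*s^3 - 3.69*s^2 + 3.224*s - 1.69 = (s - 1.3)(s + 2.5)(s^2 - 0.8*s + 0.52). Poles: -2.5, 0.4 + 0.6j, 0.4 - 0.6j, 1.3. All Re(p)<0: No (unstable)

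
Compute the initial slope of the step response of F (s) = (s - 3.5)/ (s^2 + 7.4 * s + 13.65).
IVT: y'(0⁺) = lim_{s→∞} s²·Y(s) = lim_{s→∞} s·F(s).
deg(num) = 1, deg(den) = 2, relative degree = 1, so s·F(s) → (leading num)/(leading den) = 1/1 = 1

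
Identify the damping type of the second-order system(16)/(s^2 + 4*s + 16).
Standard form: ωn²/(s²+2ζωn·s+ωn²) gives ωn=4, ζ=0.5.
Underdamped (ζ = 0.5 < 1)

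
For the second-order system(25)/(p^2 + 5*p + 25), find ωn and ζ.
Standard form: ωn²/(p²+2ζωn·p+ωn²).
const=25=ωn² → ωn=5, p coeff=5=2ζωn → ζ=0.5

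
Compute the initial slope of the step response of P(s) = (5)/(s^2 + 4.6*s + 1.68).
IVT: y'(0⁺) = lim_{s→∞} s²·Y(s) = lim_{s→∞} s·P(s).
deg(num) = 0, deg(den) = 2, relative degree = 2 ≥ 2, so s·P(s) → 0. Initial slope = 0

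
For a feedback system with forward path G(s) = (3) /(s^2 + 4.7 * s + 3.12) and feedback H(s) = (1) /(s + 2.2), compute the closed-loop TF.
Closed-loop T = G/(1+GH).
Numerator: G_num * H_den = 3*s + 6.6.
Denominator: G_den * H_den + G_num * H_num = (s^3 + 6.9*s^2 + 13.46*s + 6.864) + (3) = s^3 + 6.9*s^2 + 13.46*s + 9.864.
T(s) = (3*s + 6.6)/(s^3 + 6.9*s^2 + 13.46*s + 9.864)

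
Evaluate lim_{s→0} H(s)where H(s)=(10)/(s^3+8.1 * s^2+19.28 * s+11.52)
DC gain = H(0) = num(0)/den(0) = 10/11.52 = 0.8681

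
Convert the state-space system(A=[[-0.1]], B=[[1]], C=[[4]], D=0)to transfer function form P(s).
P(s) = C(sI - A)⁻¹B + D.
Characteristic polynomial det(sI - A) = s + 0.1.
Numerator from C·adj(sI-A)·B + D·det(sI-A) = 4.
P(s) = (4)/(s + 0.1)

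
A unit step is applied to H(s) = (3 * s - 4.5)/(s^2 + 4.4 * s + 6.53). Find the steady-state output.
FVT: lim_{t→∞} y(t) = lim_{s→0} s*Y(s) where Y(s) = H(s)/s.
= lim_{s→0} H(s) = H(0) = num(0)/den(0) = -4.5/6.53 = -0.6891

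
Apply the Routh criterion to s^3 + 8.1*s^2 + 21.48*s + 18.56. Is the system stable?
Routh array:
s^3: [1, 21.48]; s^2: [8.1, 18.56]; s^1: [19.1886]; s^0: [18.56]
First column: [1, 8.1, 19.1886, 18.56]. Sign changes = 0.
Yes, stable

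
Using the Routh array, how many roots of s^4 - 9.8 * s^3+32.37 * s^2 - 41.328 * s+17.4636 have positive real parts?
Routh array:
s^4: [1, 32.37, 17.4636]; s^3: [-9.8, -41.328]; s^2: [28.1529, 17.4636]; s^1: [-35.2489]; s^0: [17.4636]
First column: [1, -9.8, 28.1529, -35.2489, 17.4636]. Sign changes = RHP roots = 4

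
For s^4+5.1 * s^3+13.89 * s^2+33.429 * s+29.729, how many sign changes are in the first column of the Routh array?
Routh array:
s^4: [1, 13.89, 29.729]; s^3: [5.1, 33.429]; s^2: [7.33529, 29.729]; s^1: [12.7594]; s^0: [29.729]
First column: [1, 5.1, 7.33529, 12.7594, 29.729]. Sign changes = 0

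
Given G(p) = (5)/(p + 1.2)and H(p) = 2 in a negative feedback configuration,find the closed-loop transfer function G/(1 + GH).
Closed-loop T = G/(1+GH).
Numerator: G_num * H_den = 5.
Denominator: G_den * H_den + G_num * H_num = (p + 1.2) + (10) = p + 11.2.
T(p) = (5)/(p + 11.2)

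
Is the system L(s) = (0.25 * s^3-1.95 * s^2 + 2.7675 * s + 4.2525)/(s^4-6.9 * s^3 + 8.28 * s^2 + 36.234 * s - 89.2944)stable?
Denominator: s^4 - 6.9*s^3 + 8.28*s^2 + 36.234*s - 89.2944 = (s - 3.9)(s + 2.4)(s^2 - 5.4*s + 9.54). Poles: -2.4, 2.7 + 1.5j, 2.7 - 1.5j, 3.9. All Re(p)<0: No (unstable)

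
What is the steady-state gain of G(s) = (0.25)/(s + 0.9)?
DC gain = G(0) = num(0)/den(0) = 0.25/0.9 = 0.2778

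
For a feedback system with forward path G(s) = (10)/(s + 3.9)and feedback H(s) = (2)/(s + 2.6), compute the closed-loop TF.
Closed-loop T = G/(1+GH).
Numerator: G_num * H_den = 10*s + 26.
Denominator: G_den * H_den + G_num * H_num = (s^2 + 6.5*s + 10.14) + (20) = s^2 + 6.5*s + 30.14.
T(s) = (10*s + 26)/(s^2 + 6.5*s + 30.14)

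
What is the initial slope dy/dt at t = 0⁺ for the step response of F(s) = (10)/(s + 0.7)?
IVT: y'(0⁺) = lim_{s→∞} s²·Y(s) = lim_{s→∞} s·F(s).
deg(num) = 0, deg(den) = 1, relative degree = 1, so s·F(s) → (leading num)/(leading den) = 10/1 = 10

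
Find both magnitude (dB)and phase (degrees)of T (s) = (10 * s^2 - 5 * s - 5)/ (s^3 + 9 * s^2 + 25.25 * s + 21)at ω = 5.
Substitute s = j*5: T(j5) = 1.2492 + 0.130203j.
|T| = 20*log₁₀(sqrt(Re²+Im²)) = 1.98 dB.
∠T = atan2(Im, Re) = 5.95°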